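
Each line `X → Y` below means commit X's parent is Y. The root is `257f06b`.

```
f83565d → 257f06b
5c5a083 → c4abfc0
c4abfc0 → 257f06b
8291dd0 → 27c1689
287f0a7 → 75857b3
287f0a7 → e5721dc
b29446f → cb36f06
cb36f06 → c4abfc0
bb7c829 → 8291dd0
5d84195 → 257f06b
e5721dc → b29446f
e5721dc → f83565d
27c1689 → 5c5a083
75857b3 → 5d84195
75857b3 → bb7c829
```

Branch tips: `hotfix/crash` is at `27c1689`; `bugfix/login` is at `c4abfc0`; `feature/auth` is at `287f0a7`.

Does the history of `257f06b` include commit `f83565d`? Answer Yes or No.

Ancestors of 257f06b: {257f06b}.
f83565d is not in that set, so it is not an ancestor of 257f06b.

No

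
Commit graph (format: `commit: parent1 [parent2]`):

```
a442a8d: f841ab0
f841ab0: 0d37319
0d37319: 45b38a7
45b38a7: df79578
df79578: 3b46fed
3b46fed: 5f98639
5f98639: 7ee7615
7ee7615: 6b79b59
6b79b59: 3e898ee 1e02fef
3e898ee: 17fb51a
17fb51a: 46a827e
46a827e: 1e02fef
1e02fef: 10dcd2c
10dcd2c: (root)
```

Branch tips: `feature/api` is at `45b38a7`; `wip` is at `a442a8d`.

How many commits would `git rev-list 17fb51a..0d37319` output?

Reachable from 0d37319: {0d37319, 10dcd2c, 17fb51a, 1e02fef, 3b46fed, 3e898ee, 45b38a7, 46a827e, 5f98639, 6b79b59, 7ee7615, df79578}.
Reachable from 17fb51a: {10dcd2c, 17fb51a, 1e02fef, 46a827e}.
In 0d37319's history but not 17fb51a's: {0d37319, 3b46fed, 3e898ee, 45b38a7, 5f98639, 6b79b59, 7ee7615, df79578} — 8 commits.

8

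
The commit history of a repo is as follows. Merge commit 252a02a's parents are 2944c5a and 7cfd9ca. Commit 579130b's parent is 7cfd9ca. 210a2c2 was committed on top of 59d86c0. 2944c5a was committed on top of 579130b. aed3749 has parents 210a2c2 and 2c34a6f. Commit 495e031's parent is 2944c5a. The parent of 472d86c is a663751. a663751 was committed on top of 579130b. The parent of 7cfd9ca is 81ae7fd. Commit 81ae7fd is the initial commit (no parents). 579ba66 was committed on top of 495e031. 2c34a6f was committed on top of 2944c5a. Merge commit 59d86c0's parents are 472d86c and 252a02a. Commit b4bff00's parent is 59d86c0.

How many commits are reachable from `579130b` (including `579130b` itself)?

3

Walking parent pointers from 579130b: reachable set = {579130b, 7cfd9ca, 81ae7fd}.
That is 3 commits.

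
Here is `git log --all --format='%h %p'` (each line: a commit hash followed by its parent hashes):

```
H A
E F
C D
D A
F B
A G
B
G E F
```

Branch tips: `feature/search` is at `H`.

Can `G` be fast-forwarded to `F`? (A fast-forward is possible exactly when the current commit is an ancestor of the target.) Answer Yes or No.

A fast-forward from G to F is possible iff G is an ancestor of F.
Ancestors of F: {B, F}.
G is not among them, so fast-forward is not possible.

No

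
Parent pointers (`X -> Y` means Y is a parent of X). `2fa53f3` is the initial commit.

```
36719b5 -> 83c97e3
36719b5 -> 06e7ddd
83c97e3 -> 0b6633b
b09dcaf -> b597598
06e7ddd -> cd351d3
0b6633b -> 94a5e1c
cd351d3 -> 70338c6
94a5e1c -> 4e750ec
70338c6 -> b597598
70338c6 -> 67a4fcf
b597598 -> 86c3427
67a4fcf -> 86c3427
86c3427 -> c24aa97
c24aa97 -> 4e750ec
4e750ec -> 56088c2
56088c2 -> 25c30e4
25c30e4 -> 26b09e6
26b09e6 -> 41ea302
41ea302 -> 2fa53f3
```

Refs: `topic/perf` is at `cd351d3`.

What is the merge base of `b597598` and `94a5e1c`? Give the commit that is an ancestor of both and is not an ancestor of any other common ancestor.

4e750ec

Ancestors of b597598: {25c30e4, 26b09e6, 2fa53f3, 41ea302, 4e750ec, 56088c2, 86c3427, b597598, c24aa97}.
Ancestors of 94a5e1c: {25c30e4, 26b09e6, 2fa53f3, 41ea302, 4e750ec, 56088c2, 94a5e1c}.
Common ancestors: {25c30e4, 26b09e6, 2fa53f3, 41ea302, 4e750ec, 56088c2}.
Among these, 4e750ec is not an ancestor of any other common ancestor — it is the merge base.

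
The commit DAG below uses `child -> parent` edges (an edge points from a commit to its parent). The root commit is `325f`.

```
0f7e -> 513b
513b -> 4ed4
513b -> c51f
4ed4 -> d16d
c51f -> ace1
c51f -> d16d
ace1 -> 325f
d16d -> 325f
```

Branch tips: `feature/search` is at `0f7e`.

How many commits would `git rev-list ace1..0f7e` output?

Reachable from 0f7e: {0f7e, 325f, 4ed4, 513b, ace1, c51f, d16d}.
Reachable from ace1: {325f, ace1}.
In 0f7e's history but not ace1's: {0f7e, 4ed4, 513b, c51f, d16d} — 5 commits.

5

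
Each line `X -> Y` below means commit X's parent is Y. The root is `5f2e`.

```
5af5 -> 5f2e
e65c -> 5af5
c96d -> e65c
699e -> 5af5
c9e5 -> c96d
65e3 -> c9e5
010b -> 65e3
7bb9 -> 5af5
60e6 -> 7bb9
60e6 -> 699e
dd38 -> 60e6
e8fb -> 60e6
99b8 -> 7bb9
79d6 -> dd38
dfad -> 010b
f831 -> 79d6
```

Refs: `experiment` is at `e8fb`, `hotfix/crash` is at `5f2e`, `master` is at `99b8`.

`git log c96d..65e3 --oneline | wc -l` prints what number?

Reachable from 65e3: {5af5, 5f2e, 65e3, c96d, c9e5, e65c}.
Reachable from c96d: {5af5, 5f2e, c96d, e65c}.
In 65e3's history but not c96d's: {65e3, c9e5} — 2 commits.

2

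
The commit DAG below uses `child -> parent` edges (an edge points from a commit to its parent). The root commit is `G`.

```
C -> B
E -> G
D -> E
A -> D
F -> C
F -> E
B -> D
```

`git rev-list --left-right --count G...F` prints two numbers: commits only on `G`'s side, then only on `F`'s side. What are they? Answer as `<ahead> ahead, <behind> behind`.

Reachable from G: {G}.
Reachable from F: {B, C, D, E, F, G}.
Only in G's history (ahead): {} — 0.
Only in F's history (behind): {B, C, D, E, F} — 5.

0 ahead, 5 behind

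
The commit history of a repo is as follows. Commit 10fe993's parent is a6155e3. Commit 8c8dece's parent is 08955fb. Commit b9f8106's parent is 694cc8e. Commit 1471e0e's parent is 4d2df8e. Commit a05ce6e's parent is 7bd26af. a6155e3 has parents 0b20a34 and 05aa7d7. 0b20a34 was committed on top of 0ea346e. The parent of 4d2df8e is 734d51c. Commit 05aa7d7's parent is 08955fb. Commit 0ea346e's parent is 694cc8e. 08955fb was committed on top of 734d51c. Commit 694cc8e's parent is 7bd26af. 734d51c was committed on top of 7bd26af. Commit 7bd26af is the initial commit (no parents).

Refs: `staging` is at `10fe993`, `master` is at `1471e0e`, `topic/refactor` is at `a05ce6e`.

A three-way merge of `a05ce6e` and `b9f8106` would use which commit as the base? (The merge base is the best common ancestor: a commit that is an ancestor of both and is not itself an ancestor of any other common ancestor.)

7bd26af

Ancestors of a05ce6e: {7bd26af, a05ce6e}.
Ancestors of b9f8106: {694cc8e, 7bd26af, b9f8106}.
Common ancestors: {7bd26af}.
The only common ancestor is 7bd26af, so it is the merge base.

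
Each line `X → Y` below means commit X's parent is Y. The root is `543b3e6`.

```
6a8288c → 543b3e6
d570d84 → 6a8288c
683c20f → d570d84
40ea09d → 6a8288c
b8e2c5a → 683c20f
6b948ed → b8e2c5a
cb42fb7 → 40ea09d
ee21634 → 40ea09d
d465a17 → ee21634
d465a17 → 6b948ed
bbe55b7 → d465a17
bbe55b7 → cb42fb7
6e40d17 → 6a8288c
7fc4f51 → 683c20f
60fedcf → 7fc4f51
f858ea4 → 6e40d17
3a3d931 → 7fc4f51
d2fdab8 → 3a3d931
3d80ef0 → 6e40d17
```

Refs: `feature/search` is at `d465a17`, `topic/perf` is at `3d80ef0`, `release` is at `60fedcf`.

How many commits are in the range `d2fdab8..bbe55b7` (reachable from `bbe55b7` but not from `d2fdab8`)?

7

Reachable from bbe55b7: {40ea09d, 543b3e6, 683c20f, 6a8288c, 6b948ed, b8e2c5a, bbe55b7, cb42fb7, d465a17, d570d84, ee21634}.
Reachable from d2fdab8: {3a3d931, 543b3e6, 683c20f, 6a8288c, 7fc4f51, d2fdab8, d570d84}.
In bbe55b7's history but not d2fdab8's: {40ea09d, 6b948ed, b8e2c5a, bbe55b7, cb42fb7, d465a17, ee21634} — 7 commits.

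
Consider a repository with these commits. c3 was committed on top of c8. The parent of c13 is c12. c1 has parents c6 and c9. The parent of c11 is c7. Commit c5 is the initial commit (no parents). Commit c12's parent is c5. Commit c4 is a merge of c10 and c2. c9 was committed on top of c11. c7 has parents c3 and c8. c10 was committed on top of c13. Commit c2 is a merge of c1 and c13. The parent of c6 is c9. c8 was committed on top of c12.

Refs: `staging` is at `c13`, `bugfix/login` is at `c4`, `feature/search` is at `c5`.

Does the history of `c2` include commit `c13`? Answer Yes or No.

Yes

Ancestors of c2 (commits reachable by following parents): {c1, c11, c12, c13, c2, c3, c5, c6, c7, c8, c9}.
c13 is in that set, so it is an ancestor of c2.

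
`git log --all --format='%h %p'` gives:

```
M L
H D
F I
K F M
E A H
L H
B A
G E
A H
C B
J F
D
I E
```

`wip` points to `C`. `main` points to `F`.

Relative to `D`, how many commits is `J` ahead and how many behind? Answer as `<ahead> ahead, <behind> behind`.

Reachable from J: {A, D, E, F, H, I, J}.
Reachable from D: {D}.
Only in J's history (ahead): {A, E, F, H, I, J} — 6.
Only in D's history (behind): {} — 0.

6 ahead, 0 behind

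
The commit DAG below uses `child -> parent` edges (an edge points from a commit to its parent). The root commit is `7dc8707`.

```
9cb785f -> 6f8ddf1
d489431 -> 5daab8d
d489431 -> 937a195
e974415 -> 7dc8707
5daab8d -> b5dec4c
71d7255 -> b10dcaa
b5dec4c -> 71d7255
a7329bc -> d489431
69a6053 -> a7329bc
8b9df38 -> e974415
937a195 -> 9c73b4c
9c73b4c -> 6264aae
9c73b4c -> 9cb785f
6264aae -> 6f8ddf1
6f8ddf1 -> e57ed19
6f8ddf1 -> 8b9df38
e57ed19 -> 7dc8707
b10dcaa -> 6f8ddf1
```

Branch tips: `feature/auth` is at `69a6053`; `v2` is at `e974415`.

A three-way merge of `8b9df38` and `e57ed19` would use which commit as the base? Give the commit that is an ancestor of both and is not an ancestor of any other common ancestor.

7dc8707

Ancestors of 8b9df38: {7dc8707, 8b9df38, e974415}.
Ancestors of e57ed19: {7dc8707, e57ed19}.
Common ancestors: {7dc8707}.
The only common ancestor is 7dc8707, so it is the merge base.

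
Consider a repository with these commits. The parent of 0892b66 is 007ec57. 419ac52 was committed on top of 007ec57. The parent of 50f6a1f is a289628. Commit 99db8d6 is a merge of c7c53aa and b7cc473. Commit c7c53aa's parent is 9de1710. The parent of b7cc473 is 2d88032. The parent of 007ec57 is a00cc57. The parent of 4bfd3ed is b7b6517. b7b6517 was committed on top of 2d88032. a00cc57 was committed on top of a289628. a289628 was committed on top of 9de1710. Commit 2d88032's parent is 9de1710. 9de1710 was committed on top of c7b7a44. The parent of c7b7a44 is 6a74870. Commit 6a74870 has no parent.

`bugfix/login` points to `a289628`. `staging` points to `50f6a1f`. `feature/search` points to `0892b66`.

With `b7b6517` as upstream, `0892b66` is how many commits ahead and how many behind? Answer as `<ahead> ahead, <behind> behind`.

4 ahead, 2 behind

Reachable from 0892b66: {007ec57, 0892b66, 6a74870, 9de1710, a00cc57, a289628, c7b7a44}.
Reachable from b7b6517: {2d88032, 6a74870, 9de1710, b7b6517, c7b7a44}.
Only in 0892b66's history (ahead): {007ec57, 0892b66, a00cc57, a289628} — 4.
Only in b7b6517's history (behind): {2d88032, b7b6517} — 2.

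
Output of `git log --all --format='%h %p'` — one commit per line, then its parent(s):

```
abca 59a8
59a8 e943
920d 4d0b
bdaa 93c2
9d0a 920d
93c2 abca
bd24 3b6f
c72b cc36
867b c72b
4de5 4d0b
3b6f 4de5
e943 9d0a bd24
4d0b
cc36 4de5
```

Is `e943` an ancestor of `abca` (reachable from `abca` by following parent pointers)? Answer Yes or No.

Yes

Ancestors of abca (commits reachable by following parents): {3b6f, 4d0b, 4de5, 59a8, 920d, 9d0a, abca, bd24, e943}.
e943 is in that set, so it is an ancestor of abca.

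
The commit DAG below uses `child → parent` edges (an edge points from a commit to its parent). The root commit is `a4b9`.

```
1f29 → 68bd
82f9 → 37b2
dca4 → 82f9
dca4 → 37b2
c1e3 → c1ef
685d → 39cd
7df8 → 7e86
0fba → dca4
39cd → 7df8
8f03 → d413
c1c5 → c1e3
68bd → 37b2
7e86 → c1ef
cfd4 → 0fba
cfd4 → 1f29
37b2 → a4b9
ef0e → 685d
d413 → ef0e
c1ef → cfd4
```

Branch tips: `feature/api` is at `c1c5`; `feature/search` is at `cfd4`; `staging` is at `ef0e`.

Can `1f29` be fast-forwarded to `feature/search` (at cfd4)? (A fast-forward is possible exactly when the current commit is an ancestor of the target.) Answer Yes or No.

A fast-forward from 1f29 to cfd4 is possible iff 1f29 is an ancestor of cfd4.
Ancestors of cfd4: {0fba, 1f29, 37b2, 68bd, 82f9, a4b9, cfd4, dca4}.
1f29 is among them, so fast-forward is possible.

Yes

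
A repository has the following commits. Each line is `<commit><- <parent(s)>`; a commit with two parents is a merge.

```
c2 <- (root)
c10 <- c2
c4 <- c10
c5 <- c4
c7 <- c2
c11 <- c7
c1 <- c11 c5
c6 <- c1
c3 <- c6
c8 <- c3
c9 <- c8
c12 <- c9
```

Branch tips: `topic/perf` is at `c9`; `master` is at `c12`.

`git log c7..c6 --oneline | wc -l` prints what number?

6

Reachable from c6: {c1, c10, c11, c2, c4, c5, c6, c7}.
Reachable from c7: {c2, c7}.
In c6's history but not c7's: {c1, c10, c11, c4, c5, c6} — 6 commits.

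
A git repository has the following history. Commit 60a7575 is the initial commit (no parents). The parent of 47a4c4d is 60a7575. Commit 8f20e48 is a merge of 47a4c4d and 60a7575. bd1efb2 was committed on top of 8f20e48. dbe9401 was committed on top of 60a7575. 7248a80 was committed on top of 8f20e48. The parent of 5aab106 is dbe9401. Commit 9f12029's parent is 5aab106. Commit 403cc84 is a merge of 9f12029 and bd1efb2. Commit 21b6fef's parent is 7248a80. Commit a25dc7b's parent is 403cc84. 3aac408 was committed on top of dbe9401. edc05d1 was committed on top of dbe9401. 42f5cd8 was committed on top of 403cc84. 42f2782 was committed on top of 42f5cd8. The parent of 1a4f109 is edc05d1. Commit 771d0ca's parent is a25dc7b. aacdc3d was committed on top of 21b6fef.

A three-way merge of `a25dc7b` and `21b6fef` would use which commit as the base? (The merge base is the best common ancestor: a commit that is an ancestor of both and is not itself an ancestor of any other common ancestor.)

8f20e48

Ancestors of a25dc7b: {403cc84, 47a4c4d, 5aab106, 60a7575, 8f20e48, 9f12029, a25dc7b, bd1efb2, dbe9401}.
Ancestors of 21b6fef: {21b6fef, 47a4c4d, 60a7575, 7248a80, 8f20e48}.
Common ancestors: {47a4c4d, 60a7575, 8f20e48}.
Among these, 8f20e48 is not an ancestor of any other common ancestor — it is the merge base.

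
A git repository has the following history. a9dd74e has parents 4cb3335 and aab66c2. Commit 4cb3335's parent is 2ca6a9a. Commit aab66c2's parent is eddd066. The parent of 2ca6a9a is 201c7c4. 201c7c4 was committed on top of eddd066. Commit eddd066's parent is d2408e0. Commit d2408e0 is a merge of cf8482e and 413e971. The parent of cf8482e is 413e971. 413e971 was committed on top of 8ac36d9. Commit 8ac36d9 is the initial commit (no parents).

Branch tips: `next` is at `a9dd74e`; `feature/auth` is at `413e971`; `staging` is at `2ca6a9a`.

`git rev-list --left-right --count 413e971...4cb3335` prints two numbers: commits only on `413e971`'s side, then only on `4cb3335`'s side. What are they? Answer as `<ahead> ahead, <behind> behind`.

0 ahead, 6 behind

Reachable from 413e971: {413e971, 8ac36d9}.
Reachable from 4cb3335: {201c7c4, 2ca6a9a, 413e971, 4cb3335, 8ac36d9, cf8482e, d2408e0, eddd066}.
Only in 413e971's history (ahead): {} — 0.
Only in 4cb3335's history (behind): {201c7c4, 2ca6a9a, 4cb3335, cf8482e, d2408e0, eddd066} — 6.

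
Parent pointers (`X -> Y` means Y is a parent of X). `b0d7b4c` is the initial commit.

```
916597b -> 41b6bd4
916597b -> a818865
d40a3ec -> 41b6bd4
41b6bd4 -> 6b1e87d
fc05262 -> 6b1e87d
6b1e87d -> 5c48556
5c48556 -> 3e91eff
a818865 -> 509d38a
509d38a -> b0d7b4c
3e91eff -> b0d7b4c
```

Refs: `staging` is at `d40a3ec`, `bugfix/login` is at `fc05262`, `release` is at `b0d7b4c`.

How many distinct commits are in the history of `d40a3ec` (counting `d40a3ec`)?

6

Walking parent pointers from d40a3ec: reachable set = {3e91eff, 41b6bd4, 5c48556, 6b1e87d, b0d7b4c, d40a3ec}.
That is 6 commits.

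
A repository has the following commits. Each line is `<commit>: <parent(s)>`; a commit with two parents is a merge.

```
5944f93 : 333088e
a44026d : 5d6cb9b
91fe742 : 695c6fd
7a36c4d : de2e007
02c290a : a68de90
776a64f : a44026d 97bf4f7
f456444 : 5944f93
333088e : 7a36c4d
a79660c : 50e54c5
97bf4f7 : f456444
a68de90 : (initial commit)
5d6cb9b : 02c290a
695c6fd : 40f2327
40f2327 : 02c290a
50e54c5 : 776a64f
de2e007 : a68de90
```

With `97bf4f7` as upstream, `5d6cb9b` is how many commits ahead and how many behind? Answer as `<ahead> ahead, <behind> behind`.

2 ahead, 6 behind

Reachable from 5d6cb9b: {02c290a, 5d6cb9b, a68de90}.
Reachable from 97bf4f7: {333088e, 5944f93, 7a36c4d, 97bf4f7, a68de90, de2e007, f456444}.
Only in 5d6cb9b's history (ahead): {02c290a, 5d6cb9b} — 2.
Only in 97bf4f7's history (behind): {333088e, 5944f93, 7a36c4d, 97bf4f7, de2e007, f456444} — 6.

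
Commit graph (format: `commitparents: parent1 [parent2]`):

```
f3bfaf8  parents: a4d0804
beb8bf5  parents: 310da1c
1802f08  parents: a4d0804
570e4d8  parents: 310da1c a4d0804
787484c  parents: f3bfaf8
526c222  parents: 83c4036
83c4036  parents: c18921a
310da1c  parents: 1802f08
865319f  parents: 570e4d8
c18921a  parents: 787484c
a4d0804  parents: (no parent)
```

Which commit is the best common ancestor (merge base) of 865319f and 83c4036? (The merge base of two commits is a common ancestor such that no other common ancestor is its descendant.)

a4d0804

Ancestors of 865319f: {1802f08, 310da1c, 570e4d8, 865319f, a4d0804}.
Ancestors of 83c4036: {787484c, 83c4036, a4d0804, c18921a, f3bfaf8}.
Common ancestors: {a4d0804}.
The only common ancestor is a4d0804, so it is the merge base.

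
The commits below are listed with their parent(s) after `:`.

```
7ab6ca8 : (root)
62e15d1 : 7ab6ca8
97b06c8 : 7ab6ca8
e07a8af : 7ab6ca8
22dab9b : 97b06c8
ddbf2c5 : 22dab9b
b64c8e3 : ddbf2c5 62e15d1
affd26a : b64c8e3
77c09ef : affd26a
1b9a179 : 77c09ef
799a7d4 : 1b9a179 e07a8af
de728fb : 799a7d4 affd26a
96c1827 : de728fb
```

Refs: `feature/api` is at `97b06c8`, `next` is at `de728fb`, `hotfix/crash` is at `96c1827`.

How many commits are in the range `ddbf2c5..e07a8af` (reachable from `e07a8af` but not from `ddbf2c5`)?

1

Reachable from e07a8af: {7ab6ca8, e07a8af}.
Reachable from ddbf2c5: {22dab9b, 7ab6ca8, 97b06c8, ddbf2c5}.
In e07a8af's history but not ddbf2c5's: {e07a8af} — 1 commit.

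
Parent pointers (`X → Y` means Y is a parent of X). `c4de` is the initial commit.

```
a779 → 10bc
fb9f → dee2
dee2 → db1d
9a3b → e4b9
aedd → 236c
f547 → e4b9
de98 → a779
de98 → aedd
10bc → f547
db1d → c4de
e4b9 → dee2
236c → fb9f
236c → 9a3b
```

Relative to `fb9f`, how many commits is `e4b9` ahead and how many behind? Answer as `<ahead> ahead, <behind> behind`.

Reachable from e4b9: {c4de, db1d, dee2, e4b9}.
Reachable from fb9f: {c4de, db1d, dee2, fb9f}.
Only in e4b9's history (ahead): {e4b9} — 1.
Only in fb9f's history (behind): {fb9f} — 1.

1 ahead, 1 behind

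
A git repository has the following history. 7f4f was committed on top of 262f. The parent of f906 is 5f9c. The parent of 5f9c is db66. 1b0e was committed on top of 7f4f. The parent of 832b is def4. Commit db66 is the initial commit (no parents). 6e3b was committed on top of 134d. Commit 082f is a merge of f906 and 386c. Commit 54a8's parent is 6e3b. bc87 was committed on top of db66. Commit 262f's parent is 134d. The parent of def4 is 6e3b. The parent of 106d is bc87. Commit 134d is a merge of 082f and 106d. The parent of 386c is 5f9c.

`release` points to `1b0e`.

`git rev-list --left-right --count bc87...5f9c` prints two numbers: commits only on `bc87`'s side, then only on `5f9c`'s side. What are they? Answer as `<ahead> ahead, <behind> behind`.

Reachable from bc87: {bc87, db66}.
Reachable from 5f9c: {5f9c, db66}.
Only in bc87's history (ahead): {bc87} — 1.
Only in 5f9c's history (behind): {5f9c} — 1.

1 ahead, 1 behind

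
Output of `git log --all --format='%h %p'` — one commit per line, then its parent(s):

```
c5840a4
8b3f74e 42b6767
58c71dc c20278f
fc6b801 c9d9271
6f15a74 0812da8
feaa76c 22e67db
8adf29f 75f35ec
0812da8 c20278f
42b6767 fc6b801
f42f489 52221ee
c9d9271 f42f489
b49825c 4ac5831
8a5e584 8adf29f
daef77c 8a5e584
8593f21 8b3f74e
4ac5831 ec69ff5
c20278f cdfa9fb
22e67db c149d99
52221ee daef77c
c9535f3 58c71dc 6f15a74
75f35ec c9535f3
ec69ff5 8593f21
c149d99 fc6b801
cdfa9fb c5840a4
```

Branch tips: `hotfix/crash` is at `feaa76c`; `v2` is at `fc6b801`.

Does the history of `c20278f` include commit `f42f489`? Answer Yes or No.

Ancestors of c20278f: {c20278f, c5840a4, cdfa9fb}.
f42f489 is not in that set, so it is not an ancestor of c20278f.

No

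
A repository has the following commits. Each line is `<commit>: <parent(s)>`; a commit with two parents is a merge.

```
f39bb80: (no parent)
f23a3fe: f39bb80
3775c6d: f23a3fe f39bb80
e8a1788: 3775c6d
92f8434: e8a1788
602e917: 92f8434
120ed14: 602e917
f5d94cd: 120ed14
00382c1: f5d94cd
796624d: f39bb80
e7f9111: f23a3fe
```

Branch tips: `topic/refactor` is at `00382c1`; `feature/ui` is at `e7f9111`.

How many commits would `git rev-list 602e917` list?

Walking parent pointers from 602e917: reachable set = {3775c6d, 602e917, 92f8434, e8a1788, f23a3fe, f39bb80}.
That is 6 commits.

6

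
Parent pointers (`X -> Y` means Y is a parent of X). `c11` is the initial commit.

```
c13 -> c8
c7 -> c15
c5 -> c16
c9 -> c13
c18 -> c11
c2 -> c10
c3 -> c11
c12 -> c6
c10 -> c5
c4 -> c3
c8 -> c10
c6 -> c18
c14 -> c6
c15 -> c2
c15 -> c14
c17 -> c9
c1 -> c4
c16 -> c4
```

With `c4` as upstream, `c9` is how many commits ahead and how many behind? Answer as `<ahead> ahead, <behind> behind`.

6 ahead, 0 behind

Reachable from c9: {c10, c11, c13, c16, c3, c4, c5, c8, c9}.
Reachable from c4: {c11, c3, c4}.
Only in c9's history (ahead): {c10, c13, c16, c5, c8, c9} — 6.
Only in c4's history (behind): {} — 0.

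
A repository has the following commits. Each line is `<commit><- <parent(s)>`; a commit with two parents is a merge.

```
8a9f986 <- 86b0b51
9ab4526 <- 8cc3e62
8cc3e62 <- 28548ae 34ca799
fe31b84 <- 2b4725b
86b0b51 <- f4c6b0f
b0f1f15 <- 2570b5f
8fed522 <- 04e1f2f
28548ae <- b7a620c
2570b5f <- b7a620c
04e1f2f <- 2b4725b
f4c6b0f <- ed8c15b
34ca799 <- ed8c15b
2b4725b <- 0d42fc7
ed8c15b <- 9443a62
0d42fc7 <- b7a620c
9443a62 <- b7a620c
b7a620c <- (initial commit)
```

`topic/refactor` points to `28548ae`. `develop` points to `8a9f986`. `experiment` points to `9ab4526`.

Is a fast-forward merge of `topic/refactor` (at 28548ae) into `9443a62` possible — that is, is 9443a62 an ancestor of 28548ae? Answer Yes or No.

No

A fast-forward from 9443a62 to 28548ae is possible iff 9443a62 is an ancestor of 28548ae.
Ancestors of 28548ae: {28548ae, b7a620c}.
9443a62 is not among them, so fast-forward is not possible.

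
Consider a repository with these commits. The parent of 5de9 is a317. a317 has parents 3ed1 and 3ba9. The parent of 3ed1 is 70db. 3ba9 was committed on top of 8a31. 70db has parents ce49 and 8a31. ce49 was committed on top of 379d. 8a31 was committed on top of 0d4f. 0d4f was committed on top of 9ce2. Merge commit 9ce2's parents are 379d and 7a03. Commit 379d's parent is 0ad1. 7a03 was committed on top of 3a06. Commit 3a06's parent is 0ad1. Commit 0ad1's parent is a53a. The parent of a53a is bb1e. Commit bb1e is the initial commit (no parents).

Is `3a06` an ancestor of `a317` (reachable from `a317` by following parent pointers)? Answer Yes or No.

Ancestors of a317 (commits reachable by following parents): {0ad1, 0d4f, 379d, 3a06, 3ba9, 3ed1, 70db, 7a03, 8a31, 9ce2, a317, a53a, bb1e, ce49}.
3a06 is in that set, so it is an ancestor of a317.

Yes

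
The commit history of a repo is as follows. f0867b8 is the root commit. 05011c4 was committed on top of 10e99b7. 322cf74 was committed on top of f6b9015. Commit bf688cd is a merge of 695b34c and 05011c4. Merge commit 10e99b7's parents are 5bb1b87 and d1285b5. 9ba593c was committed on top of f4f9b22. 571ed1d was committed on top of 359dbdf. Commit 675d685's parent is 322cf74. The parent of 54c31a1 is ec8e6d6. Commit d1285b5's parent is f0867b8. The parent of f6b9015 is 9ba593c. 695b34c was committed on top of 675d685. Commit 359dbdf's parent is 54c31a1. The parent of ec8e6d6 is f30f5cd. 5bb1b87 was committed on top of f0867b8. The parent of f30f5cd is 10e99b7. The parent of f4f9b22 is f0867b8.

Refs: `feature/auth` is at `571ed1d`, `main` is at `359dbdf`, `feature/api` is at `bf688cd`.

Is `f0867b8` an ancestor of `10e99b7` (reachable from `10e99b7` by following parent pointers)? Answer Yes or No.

Ancestors of 10e99b7 (commits reachable by following parents): {10e99b7, 5bb1b87, d1285b5, f0867b8}.
f0867b8 is in that set, so it is an ancestor of 10e99b7.

Yes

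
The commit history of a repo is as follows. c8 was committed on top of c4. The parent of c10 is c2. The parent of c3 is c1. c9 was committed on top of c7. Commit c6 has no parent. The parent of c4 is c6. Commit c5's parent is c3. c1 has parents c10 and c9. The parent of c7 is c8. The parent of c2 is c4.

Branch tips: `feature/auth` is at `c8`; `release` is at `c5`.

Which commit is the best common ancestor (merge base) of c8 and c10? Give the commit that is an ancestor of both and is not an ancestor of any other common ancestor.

c4

Ancestors of c8: {c4, c6, c8}.
Ancestors of c10: {c10, c2, c4, c6}.
Common ancestors: {c4, c6}.
Among these, c4 is not an ancestor of any other common ancestor — it is the merge base.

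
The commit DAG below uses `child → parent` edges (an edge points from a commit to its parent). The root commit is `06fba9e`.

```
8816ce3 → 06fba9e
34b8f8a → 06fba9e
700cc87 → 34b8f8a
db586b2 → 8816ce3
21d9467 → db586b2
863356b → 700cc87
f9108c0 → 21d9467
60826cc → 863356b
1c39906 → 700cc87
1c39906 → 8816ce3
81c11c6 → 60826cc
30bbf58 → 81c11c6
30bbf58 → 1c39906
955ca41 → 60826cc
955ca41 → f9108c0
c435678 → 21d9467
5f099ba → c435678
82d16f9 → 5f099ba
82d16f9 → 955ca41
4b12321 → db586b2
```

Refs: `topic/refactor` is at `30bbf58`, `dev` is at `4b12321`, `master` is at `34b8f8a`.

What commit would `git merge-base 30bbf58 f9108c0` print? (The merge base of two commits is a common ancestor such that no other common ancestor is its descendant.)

8816ce3

Ancestors of 30bbf58: {06fba9e, 1c39906, 30bbf58, 34b8f8a, 60826cc, 700cc87, 81c11c6, 863356b, 8816ce3}.
Ancestors of f9108c0: {06fba9e, 21d9467, 8816ce3, db586b2, f9108c0}.
Common ancestors: {06fba9e, 8816ce3}.
Among these, 8816ce3 is not an ancestor of any other common ancestor — it is the merge base.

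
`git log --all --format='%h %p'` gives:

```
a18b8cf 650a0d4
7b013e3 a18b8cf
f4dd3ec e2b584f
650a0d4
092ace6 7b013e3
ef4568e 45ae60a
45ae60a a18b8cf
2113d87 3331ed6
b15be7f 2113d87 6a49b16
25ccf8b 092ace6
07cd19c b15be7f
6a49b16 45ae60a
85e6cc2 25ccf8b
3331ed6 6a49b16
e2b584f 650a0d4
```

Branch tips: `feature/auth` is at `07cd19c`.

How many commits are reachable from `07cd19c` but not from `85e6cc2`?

Reachable from 07cd19c: {07cd19c, 2113d87, 3331ed6, 45ae60a, 650a0d4, 6a49b16, a18b8cf, b15be7f}.
Reachable from 85e6cc2: {092ace6, 25ccf8b, 650a0d4, 7b013e3, 85e6cc2, a18b8cf}.
In 07cd19c's history but not 85e6cc2's: {07cd19c, 2113d87, 3331ed6, 45ae60a, 6a49b16, b15be7f} — 6 commits.

6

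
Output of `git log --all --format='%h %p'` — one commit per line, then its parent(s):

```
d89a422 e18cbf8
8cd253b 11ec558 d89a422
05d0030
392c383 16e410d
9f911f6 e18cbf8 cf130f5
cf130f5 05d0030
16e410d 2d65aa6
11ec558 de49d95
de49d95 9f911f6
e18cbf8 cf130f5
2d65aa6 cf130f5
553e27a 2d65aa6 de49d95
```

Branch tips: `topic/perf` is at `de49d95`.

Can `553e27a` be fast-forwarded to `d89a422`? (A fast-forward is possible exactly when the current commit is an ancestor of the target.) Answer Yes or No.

No

A fast-forward from 553e27a to d89a422 is possible iff 553e27a is an ancestor of d89a422.
Ancestors of d89a422: {05d0030, cf130f5, d89a422, e18cbf8}.
553e27a is not among them, so fast-forward is not possible.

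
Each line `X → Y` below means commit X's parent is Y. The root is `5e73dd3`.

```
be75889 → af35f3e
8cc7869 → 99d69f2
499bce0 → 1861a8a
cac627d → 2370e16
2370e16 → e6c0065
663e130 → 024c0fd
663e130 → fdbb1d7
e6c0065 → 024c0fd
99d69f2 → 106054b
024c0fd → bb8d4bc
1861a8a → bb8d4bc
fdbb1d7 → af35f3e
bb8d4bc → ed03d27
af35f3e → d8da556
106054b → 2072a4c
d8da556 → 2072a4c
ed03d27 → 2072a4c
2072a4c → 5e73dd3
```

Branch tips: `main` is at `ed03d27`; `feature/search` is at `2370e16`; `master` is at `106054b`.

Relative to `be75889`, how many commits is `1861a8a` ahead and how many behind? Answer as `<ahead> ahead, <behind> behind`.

Reachable from 1861a8a: {1861a8a, 2072a4c, 5e73dd3, bb8d4bc, ed03d27}.
Reachable from be75889: {2072a4c, 5e73dd3, af35f3e, be75889, d8da556}.
Only in 1861a8a's history (ahead): {1861a8a, bb8d4bc, ed03d27} — 3.
Only in be75889's history (behind): {af35f3e, be75889, d8da556} — 3.

3 ahead, 3 behind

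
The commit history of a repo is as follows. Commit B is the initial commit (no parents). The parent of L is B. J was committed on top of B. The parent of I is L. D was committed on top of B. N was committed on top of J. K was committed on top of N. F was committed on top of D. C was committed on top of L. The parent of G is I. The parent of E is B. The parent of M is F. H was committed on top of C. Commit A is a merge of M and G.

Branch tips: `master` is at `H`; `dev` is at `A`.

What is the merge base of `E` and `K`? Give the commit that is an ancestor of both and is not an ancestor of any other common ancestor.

B

Ancestors of E: {B, E}.
Ancestors of K: {B, J, K, N}.
Common ancestors: {B}.
The only common ancestor is B, so it is the merge base.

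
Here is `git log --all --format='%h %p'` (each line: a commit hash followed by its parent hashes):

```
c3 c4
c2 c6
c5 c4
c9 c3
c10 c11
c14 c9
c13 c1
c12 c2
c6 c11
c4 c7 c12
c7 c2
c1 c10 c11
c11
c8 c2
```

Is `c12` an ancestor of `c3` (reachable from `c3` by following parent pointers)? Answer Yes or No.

Ancestors of c3 (commits reachable by following parents): {c11, c12, c2, c3, c4, c6, c7}.
c12 is in that set, so it is an ancestor of c3.

Yes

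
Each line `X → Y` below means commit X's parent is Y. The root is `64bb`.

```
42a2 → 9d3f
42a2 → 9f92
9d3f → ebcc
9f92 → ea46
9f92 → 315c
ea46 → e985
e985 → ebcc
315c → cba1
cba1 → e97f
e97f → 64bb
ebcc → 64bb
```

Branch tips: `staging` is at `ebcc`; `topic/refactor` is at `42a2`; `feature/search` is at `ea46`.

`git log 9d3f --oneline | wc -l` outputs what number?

Walking parent pointers from 9d3f: reachable set = {64bb, 9d3f, ebcc}.
That is 3 commits.

3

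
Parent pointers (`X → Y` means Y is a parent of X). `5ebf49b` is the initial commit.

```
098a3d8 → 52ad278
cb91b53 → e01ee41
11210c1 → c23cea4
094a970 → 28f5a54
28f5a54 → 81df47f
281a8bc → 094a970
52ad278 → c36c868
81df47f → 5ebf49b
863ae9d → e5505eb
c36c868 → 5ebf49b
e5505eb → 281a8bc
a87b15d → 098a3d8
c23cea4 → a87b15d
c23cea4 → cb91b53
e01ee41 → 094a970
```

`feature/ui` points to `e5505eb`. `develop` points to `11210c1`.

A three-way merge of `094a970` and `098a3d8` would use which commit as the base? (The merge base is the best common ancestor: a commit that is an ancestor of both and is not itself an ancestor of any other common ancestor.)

5ebf49b

Ancestors of 094a970: {094a970, 28f5a54, 5ebf49b, 81df47f}.
Ancestors of 098a3d8: {098a3d8, 52ad278, 5ebf49b, c36c868}.
Common ancestors: {5ebf49b}.
The only common ancestor is 5ebf49b, so it is the merge base.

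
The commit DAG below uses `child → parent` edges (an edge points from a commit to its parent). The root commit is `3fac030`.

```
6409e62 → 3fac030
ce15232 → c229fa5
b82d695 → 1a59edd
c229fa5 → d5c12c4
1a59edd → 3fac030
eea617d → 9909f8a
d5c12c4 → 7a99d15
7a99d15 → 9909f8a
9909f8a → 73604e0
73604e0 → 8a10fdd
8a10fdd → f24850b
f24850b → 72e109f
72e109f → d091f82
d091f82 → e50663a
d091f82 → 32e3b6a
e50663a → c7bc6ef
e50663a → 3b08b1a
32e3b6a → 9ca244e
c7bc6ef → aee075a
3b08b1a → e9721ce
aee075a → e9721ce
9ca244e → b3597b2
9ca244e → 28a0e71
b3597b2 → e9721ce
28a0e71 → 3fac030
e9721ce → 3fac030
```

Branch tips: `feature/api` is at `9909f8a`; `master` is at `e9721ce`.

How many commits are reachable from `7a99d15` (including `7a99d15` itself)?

17

Walking parent pointers from 7a99d15: reachable set = {28a0e71, 32e3b6a, 3b08b1a, 3fac030, 72e109f, 73604e0, 7a99d15, 8a10fdd, 9909f8a, 9ca244e, aee075a, b3597b2, c7bc6ef, d091f82, e50663a, e9721ce, f24850b}.
That is 17 commits.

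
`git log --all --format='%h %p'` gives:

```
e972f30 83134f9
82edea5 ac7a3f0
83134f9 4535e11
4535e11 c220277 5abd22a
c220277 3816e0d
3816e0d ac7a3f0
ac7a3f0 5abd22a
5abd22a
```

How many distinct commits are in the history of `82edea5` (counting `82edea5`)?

3

Walking parent pointers from 82edea5: reachable set = {5abd22a, 82edea5, ac7a3f0}.
That is 3 commits.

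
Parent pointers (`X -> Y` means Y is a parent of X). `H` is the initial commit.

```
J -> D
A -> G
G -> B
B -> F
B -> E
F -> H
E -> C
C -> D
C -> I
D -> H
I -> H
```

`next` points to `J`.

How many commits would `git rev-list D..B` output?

5

Reachable from B: {B, C, D, E, F, H, I}.
Reachable from D: {D, H}.
In B's history but not D's: {B, C, E, F, I} — 5 commits.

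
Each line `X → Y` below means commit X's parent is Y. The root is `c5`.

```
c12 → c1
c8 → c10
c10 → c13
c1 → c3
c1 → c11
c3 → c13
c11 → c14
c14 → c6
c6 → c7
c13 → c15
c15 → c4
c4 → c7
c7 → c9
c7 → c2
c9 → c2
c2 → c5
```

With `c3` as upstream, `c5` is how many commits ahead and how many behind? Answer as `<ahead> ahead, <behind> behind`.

Reachable from c5: {c5}.
Reachable from c3: {c13, c15, c2, c3, c4, c5, c7, c9}.
Only in c5's history (ahead): {} — 0.
Only in c3's history (behind): {c13, c15, c2, c3, c4, c7, c9} — 7.

0 ahead, 7 behind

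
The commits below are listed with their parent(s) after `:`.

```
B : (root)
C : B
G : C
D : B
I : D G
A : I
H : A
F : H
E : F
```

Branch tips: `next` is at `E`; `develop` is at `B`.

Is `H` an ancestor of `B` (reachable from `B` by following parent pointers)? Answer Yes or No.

Ancestors of B: {B}.
H is not in that set, so it is not an ancestor of B.

No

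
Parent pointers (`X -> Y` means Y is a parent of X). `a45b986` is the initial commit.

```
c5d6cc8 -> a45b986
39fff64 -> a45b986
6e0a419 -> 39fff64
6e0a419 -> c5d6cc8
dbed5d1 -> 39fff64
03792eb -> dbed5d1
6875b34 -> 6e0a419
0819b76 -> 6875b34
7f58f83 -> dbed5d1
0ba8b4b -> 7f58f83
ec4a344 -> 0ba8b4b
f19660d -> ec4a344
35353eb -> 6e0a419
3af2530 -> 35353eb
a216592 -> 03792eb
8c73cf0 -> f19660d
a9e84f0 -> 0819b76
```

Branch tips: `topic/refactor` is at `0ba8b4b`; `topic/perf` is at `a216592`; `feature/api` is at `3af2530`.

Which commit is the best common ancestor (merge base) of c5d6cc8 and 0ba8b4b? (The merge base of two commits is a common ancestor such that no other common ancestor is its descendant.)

a45b986

Ancestors of c5d6cc8: {a45b986, c5d6cc8}.
Ancestors of 0ba8b4b: {0ba8b4b, 39fff64, 7f58f83, a45b986, dbed5d1}.
Common ancestors: {a45b986}.
The only common ancestor is a45b986, so it is the merge base.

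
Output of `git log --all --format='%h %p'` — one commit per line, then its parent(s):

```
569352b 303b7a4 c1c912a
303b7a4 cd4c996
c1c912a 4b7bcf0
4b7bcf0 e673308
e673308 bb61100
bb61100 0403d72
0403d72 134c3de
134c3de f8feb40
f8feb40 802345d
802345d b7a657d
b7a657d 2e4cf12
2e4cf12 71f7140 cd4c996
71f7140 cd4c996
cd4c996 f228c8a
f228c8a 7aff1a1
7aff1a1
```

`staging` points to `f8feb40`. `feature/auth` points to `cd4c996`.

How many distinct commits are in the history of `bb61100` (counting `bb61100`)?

11

Walking parent pointers from bb61100: reachable set = {0403d72, 134c3de, 2e4cf12, 71f7140, 7aff1a1, 802345d, b7a657d, bb61100, cd4c996, f228c8a, f8feb40}.
That is 11 commits.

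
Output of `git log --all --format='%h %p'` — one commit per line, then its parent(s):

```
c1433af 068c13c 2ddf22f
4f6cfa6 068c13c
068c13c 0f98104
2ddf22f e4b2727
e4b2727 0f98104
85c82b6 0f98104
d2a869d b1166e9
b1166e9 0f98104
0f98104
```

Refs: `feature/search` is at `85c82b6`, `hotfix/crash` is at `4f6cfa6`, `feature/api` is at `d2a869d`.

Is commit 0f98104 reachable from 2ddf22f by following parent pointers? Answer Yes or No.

Ancestors of 2ddf22f (commits reachable by following parents): {0f98104, 2ddf22f, e4b2727}.
0f98104 is in that set, so it is an ancestor of 2ddf22f.

Yes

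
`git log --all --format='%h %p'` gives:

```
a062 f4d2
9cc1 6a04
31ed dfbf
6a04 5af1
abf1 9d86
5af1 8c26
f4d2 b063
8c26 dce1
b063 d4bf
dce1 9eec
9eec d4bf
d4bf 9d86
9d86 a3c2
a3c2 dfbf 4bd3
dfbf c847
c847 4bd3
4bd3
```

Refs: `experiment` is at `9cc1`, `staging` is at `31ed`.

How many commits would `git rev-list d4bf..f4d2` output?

2

Reachable from f4d2: {4bd3, 9d86, a3c2, b063, c847, d4bf, dfbf, f4d2}.
Reachable from d4bf: {4bd3, 9d86, a3c2, c847, d4bf, dfbf}.
In f4d2's history but not d4bf's: {b063, f4d2} — 2 commits.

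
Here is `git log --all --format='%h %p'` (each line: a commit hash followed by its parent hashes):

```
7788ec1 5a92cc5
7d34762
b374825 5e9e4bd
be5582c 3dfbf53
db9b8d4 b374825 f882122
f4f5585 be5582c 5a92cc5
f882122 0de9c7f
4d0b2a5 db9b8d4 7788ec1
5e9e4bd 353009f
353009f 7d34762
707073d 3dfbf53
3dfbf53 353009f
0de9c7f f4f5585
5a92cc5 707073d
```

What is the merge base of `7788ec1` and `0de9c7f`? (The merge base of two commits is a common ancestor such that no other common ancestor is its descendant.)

Ancestors of 7788ec1: {353009f, 3dfbf53, 5a92cc5, 707073d, 7788ec1, 7d34762}.
Ancestors of 0de9c7f: {0de9c7f, 353009f, 3dfbf53, 5a92cc5, 707073d, 7d34762, be5582c, f4f5585}.
Common ancestors: {353009f, 3dfbf53, 5a92cc5, 707073d, 7d34762}.
Among these, 5a92cc5 is not an ancestor of any other common ancestor — it is the merge base.

5a92cc5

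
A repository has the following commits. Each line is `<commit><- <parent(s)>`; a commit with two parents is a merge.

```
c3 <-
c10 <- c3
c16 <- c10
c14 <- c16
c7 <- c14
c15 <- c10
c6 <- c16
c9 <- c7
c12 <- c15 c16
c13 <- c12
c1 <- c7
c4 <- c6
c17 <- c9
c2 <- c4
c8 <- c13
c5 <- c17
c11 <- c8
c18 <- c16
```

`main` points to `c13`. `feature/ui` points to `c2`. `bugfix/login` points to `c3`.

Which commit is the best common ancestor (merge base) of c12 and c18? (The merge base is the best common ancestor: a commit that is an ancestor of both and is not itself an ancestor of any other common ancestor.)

c16

Ancestors of c12: {c10, c12, c15, c16, c3}.
Ancestors of c18: {c10, c16, c18, c3}.
Common ancestors: {c10, c16, c3}.
Among these, c16 is not an ancestor of any other common ancestor — it is the merge base.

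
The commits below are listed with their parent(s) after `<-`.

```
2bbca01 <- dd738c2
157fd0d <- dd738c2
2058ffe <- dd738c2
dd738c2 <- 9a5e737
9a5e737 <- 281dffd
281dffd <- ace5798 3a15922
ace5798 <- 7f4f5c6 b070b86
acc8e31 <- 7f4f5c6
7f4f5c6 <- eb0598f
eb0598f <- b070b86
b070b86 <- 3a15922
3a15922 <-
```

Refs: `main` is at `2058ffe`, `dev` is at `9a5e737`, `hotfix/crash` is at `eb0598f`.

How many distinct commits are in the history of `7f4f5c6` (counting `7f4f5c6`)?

Walking parent pointers from 7f4f5c6: reachable set = {3a15922, 7f4f5c6, b070b86, eb0598f}.
That is 4 commits.

4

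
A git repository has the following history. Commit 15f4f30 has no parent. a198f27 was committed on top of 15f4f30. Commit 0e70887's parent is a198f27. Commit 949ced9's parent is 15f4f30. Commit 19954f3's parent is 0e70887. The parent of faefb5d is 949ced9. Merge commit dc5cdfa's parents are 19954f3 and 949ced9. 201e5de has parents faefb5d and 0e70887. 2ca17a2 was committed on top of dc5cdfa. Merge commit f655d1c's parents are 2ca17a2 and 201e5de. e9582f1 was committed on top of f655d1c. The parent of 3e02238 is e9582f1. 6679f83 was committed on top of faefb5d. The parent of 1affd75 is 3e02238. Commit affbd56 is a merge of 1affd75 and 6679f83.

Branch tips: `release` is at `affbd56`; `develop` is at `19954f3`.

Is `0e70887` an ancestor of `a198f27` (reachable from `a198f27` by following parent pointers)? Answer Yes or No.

Ancestors of a198f27: {15f4f30, a198f27}.
0e70887 is not in that set, so it is not an ancestor of a198f27.

No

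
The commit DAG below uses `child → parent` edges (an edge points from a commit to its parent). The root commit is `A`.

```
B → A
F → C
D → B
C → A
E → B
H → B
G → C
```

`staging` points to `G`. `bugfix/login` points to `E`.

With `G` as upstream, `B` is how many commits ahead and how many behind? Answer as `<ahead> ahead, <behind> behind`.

Reachable from B: {A, B}.
Reachable from G: {A, C, G}.
Only in B's history (ahead): {B} — 1.
Only in G's history (behind): {C, G} — 2.

1 ahead, 2 behind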